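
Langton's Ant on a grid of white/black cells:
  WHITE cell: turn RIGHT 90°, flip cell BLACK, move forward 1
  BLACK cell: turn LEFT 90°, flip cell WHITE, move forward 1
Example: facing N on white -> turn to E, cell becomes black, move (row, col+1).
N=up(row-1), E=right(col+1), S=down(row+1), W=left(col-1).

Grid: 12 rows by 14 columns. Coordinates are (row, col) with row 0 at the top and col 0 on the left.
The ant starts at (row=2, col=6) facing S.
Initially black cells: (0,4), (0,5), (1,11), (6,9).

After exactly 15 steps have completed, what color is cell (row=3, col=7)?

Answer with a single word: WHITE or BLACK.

Step 1: on WHITE (2,6): turn R to W, flip to black, move to (2,5). |black|=5
Step 2: on WHITE (2,5): turn R to N, flip to black, move to (1,5). |black|=6
Step 3: on WHITE (1,5): turn R to E, flip to black, move to (1,6). |black|=7
Step 4: on WHITE (1,6): turn R to S, flip to black, move to (2,6). |black|=8
Step 5: on BLACK (2,6): turn L to E, flip to white, move to (2,7). |black|=7
Step 6: on WHITE (2,7): turn R to S, flip to black, move to (3,7). |black|=8
Step 7: on WHITE (3,7): turn R to W, flip to black, move to (3,6). |black|=9
Step 8: on WHITE (3,6): turn R to N, flip to black, move to (2,6). |black|=10
Step 9: on WHITE (2,6): turn R to E, flip to black, move to (2,7). |black|=11
Step 10: on BLACK (2,7): turn L to N, flip to white, move to (1,7). |black|=10
Step 11: on WHITE (1,7): turn R to E, flip to black, move to (1,8). |black|=11
Step 12: on WHITE (1,8): turn R to S, flip to black, move to (2,8). |black|=12
Step 13: on WHITE (2,8): turn R to W, flip to black, move to (2,7). |black|=13
Step 14: on WHITE (2,7): turn R to N, flip to black, move to (1,7). |black|=14
Step 15: on BLACK (1,7): turn L to W, flip to white, move to (1,6). |black|=13

Answer: BLACK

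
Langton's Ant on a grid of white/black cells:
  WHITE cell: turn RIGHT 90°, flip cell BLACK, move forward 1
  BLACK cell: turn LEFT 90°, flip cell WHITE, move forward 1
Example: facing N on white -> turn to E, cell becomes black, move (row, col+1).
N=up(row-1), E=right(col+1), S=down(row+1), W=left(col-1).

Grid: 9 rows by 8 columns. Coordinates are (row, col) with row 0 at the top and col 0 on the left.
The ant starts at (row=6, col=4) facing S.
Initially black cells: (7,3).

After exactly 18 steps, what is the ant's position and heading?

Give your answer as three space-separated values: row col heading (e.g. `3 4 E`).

Step 1: on WHITE (6,4): turn R to W, flip to black, move to (6,3). |black|=2
Step 2: on WHITE (6,3): turn R to N, flip to black, move to (5,3). |black|=3
Step 3: on WHITE (5,3): turn R to E, flip to black, move to (5,4). |black|=4
Step 4: on WHITE (5,4): turn R to S, flip to black, move to (6,4). |black|=5
Step 5: on BLACK (6,4): turn L to E, flip to white, move to (6,5). |black|=4
Step 6: on WHITE (6,5): turn R to S, flip to black, move to (7,5). |black|=5
Step 7: on WHITE (7,5): turn R to W, flip to black, move to (7,4). |black|=6
Step 8: on WHITE (7,4): turn R to N, flip to black, move to (6,4). |black|=7
Step 9: on WHITE (6,4): turn R to E, flip to black, move to (6,5). |black|=8
Step 10: on BLACK (6,5): turn L to N, flip to white, move to (5,5). |black|=7
Step 11: on WHITE (5,5): turn R to E, flip to black, move to (5,6). |black|=8
Step 12: on WHITE (5,6): turn R to S, flip to black, move to (6,6). |black|=9
Step 13: on WHITE (6,6): turn R to W, flip to black, move to (6,5). |black|=10
Step 14: on WHITE (6,5): turn R to N, flip to black, move to (5,5). |black|=11
Step 15: on BLACK (5,5): turn L to W, flip to white, move to (5,4). |black|=10
Step 16: on BLACK (5,4): turn L to S, flip to white, move to (6,4). |black|=9
Step 17: on BLACK (6,4): turn L to E, flip to white, move to (6,5). |black|=8
Step 18: on BLACK (6,5): turn L to N, flip to white, move to (5,5). |black|=7

Answer: 5 5 N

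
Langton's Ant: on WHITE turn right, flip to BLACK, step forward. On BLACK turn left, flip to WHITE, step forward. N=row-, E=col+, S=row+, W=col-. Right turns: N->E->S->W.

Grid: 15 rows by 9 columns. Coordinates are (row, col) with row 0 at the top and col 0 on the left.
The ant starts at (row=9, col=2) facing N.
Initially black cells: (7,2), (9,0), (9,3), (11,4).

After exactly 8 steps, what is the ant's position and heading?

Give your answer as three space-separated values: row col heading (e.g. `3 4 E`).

Answer: 7 2 N

Derivation:
Step 1: on WHITE (9,2): turn R to E, flip to black, move to (9,3). |black|=5
Step 2: on BLACK (9,3): turn L to N, flip to white, move to (8,3). |black|=4
Step 3: on WHITE (8,3): turn R to E, flip to black, move to (8,4). |black|=5
Step 4: on WHITE (8,4): turn R to S, flip to black, move to (9,4). |black|=6
Step 5: on WHITE (9,4): turn R to W, flip to black, move to (9,3). |black|=7
Step 6: on WHITE (9,3): turn R to N, flip to black, move to (8,3). |black|=8
Step 7: on BLACK (8,3): turn L to W, flip to white, move to (8,2). |black|=7
Step 8: on WHITE (8,2): turn R to N, flip to black, move to (7,2). |black|=8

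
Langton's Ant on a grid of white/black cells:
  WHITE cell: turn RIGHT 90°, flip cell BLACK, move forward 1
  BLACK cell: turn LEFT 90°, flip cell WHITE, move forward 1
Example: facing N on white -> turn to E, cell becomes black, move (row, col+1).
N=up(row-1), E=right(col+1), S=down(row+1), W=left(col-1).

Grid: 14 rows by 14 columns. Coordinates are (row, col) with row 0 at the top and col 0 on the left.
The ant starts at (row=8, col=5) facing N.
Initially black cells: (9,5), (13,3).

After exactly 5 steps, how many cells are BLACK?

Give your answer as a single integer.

Answer: 5

Derivation:
Step 1: on WHITE (8,5): turn R to E, flip to black, move to (8,6). |black|=3
Step 2: on WHITE (8,6): turn R to S, flip to black, move to (9,6). |black|=4
Step 3: on WHITE (9,6): turn R to W, flip to black, move to (9,5). |black|=5
Step 4: on BLACK (9,5): turn L to S, flip to white, move to (10,5). |black|=4
Step 5: on WHITE (10,5): turn R to W, flip to black, move to (10,4). |black|=5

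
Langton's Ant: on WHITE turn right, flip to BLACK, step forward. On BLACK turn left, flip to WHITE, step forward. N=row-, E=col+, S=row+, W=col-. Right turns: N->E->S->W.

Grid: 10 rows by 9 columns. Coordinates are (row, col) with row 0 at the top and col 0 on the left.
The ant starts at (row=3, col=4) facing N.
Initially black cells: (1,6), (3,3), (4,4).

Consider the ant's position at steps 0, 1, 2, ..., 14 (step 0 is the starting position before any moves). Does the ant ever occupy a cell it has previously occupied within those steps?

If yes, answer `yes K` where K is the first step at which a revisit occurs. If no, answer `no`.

Answer: yes 7

Derivation:
Step 1: on WHITE (3,4): turn R to E, flip to black, move to (3,5). |black|=4 — new cell
Step 2: on WHITE (3,5): turn R to S, flip to black, move to (4,5). |black|=5 — new cell
Step 3: on WHITE (4,5): turn R to W, flip to black, move to (4,4). |black|=6 — new cell
Step 4: on BLACK (4,4): turn L to S, flip to white, move to (5,4). |black|=5 — new cell
Step 5: on WHITE (5,4): turn R to W, flip to black, move to (5,3). |black|=6 — new cell
Step 6: on WHITE (5,3): turn R to N, flip to black, move to (4,3). |black|=7 — new cell
Step 7: on WHITE (4,3): turn R to E, flip to black, move to (4,4). |black|=8 — REVISIT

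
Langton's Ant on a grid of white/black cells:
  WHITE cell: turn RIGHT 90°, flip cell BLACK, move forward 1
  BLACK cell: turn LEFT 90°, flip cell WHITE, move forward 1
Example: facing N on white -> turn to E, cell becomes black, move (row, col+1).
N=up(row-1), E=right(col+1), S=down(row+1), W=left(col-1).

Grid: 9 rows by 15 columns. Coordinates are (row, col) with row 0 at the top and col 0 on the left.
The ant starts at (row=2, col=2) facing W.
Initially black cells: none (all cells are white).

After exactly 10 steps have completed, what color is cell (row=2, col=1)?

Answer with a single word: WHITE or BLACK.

Answer: BLACK

Derivation:
Step 1: on WHITE (2,2): turn R to N, flip to black, move to (1,2). |black|=1
Step 2: on WHITE (1,2): turn R to E, flip to black, move to (1,3). |black|=2
Step 3: on WHITE (1,3): turn R to S, flip to black, move to (2,3). |black|=3
Step 4: on WHITE (2,3): turn R to W, flip to black, move to (2,2). |black|=4
Step 5: on BLACK (2,2): turn L to S, flip to white, move to (3,2). |black|=3
Step 6: on WHITE (3,2): turn R to W, flip to black, move to (3,1). |black|=4
Step 7: on WHITE (3,1): turn R to N, flip to black, move to (2,1). |black|=5
Step 8: on WHITE (2,1): turn R to E, flip to black, move to (2,2). |black|=6
Step 9: on WHITE (2,2): turn R to S, flip to black, move to (3,2). |black|=7
Step 10: on BLACK (3,2): turn L to E, flip to white, move to (3,3). |black|=6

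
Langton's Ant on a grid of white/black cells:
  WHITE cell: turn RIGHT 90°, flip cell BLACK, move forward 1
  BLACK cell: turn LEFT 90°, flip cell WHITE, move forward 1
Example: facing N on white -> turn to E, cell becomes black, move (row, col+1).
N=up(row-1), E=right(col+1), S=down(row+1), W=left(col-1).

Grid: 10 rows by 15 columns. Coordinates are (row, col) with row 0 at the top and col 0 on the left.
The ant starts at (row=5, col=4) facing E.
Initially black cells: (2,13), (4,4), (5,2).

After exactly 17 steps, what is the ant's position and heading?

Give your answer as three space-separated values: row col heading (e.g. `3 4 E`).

Step 1: on WHITE (5,4): turn R to S, flip to black, move to (6,4). |black|=4
Step 2: on WHITE (6,4): turn R to W, flip to black, move to (6,3). |black|=5
Step 3: on WHITE (6,3): turn R to N, flip to black, move to (5,3). |black|=6
Step 4: on WHITE (5,3): turn R to E, flip to black, move to (5,4). |black|=7
Step 5: on BLACK (5,4): turn L to N, flip to white, move to (4,4). |black|=6
Step 6: on BLACK (4,4): turn L to W, flip to white, move to (4,3). |black|=5
Step 7: on WHITE (4,3): turn R to N, flip to black, move to (3,3). |black|=6
Step 8: on WHITE (3,3): turn R to E, flip to black, move to (3,4). |black|=7
Step 9: on WHITE (3,4): turn R to S, flip to black, move to (4,4). |black|=8
Step 10: on WHITE (4,4): turn R to W, flip to black, move to (4,3). |black|=9
Step 11: on BLACK (4,3): turn L to S, flip to white, move to (5,3). |black|=8
Step 12: on BLACK (5,3): turn L to E, flip to white, move to (5,4). |black|=7
Step 13: on WHITE (5,4): turn R to S, flip to black, move to (6,4). |black|=8
Step 14: on BLACK (6,4): turn L to E, flip to white, move to (6,5). |black|=7
Step 15: on WHITE (6,5): turn R to S, flip to black, move to (7,5). |black|=8
Step 16: on WHITE (7,5): turn R to W, flip to black, move to (7,4). |black|=9
Step 17: on WHITE (7,4): turn R to N, flip to black, move to (6,4). |black|=10

Answer: 6 4 N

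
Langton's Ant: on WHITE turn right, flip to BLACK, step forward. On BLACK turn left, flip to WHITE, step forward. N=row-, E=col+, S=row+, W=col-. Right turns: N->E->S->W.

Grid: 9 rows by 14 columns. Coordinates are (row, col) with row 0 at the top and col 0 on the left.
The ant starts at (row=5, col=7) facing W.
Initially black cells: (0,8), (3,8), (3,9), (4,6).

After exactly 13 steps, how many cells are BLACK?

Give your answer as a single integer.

Answer: 13

Derivation:
Step 1: on WHITE (5,7): turn R to N, flip to black, move to (4,7). |black|=5
Step 2: on WHITE (4,7): turn R to E, flip to black, move to (4,8). |black|=6
Step 3: on WHITE (4,8): turn R to S, flip to black, move to (5,8). |black|=7
Step 4: on WHITE (5,8): turn R to W, flip to black, move to (5,7). |black|=8
Step 5: on BLACK (5,7): turn L to S, flip to white, move to (6,7). |black|=7
Step 6: on WHITE (6,7): turn R to W, flip to black, move to (6,6). |black|=8
Step 7: on WHITE (6,6): turn R to N, flip to black, move to (5,6). |black|=9
Step 8: on WHITE (5,6): turn R to E, flip to black, move to (5,7). |black|=10
Step 9: on WHITE (5,7): turn R to S, flip to black, move to (6,7). |black|=11
Step 10: on BLACK (6,7): turn L to E, flip to white, move to (6,8). |black|=10
Step 11: on WHITE (6,8): turn R to S, flip to black, move to (7,8). |black|=11
Step 12: on WHITE (7,8): turn R to W, flip to black, move to (7,7). |black|=12
Step 13: on WHITE (7,7): turn R to N, flip to black, move to (6,7). |black|=13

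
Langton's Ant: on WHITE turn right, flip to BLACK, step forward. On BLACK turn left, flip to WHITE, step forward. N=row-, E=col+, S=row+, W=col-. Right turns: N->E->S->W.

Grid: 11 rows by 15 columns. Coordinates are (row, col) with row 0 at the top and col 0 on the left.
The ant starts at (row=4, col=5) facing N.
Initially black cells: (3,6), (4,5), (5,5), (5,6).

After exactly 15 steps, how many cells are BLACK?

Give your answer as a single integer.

Step 1: on BLACK (4,5): turn L to W, flip to white, move to (4,4). |black|=3
Step 2: on WHITE (4,4): turn R to N, flip to black, move to (3,4). |black|=4
Step 3: on WHITE (3,4): turn R to E, flip to black, move to (3,5). |black|=5
Step 4: on WHITE (3,5): turn R to S, flip to black, move to (4,5). |black|=6
Step 5: on WHITE (4,5): turn R to W, flip to black, move to (4,4). |black|=7
Step 6: on BLACK (4,4): turn L to S, flip to white, move to (5,4). |black|=6
Step 7: on WHITE (5,4): turn R to W, flip to black, move to (5,3). |black|=7
Step 8: on WHITE (5,3): turn R to N, flip to black, move to (4,3). |black|=8
Step 9: on WHITE (4,3): turn R to E, flip to black, move to (4,4). |black|=9
Step 10: on WHITE (4,4): turn R to S, flip to black, move to (5,4). |black|=10
Step 11: on BLACK (5,4): turn L to E, flip to white, move to (5,5). |black|=9
Step 12: on BLACK (5,5): turn L to N, flip to white, move to (4,5). |black|=8
Step 13: on BLACK (4,5): turn L to W, flip to white, move to (4,4). |black|=7
Step 14: on BLACK (4,4): turn L to S, flip to white, move to (5,4). |black|=6
Step 15: on WHITE (5,4): turn R to W, flip to black, move to (5,3). |black|=7

Answer: 7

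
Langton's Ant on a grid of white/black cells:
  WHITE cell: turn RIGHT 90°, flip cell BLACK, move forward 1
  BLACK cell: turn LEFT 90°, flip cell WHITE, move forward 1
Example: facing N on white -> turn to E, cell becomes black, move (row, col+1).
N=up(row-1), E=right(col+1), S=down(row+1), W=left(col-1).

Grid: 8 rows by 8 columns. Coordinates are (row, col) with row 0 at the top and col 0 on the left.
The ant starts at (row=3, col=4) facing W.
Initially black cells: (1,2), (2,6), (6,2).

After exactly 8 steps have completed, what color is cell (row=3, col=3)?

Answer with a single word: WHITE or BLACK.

Answer: BLACK

Derivation:
Step 1: on WHITE (3,4): turn R to N, flip to black, move to (2,4). |black|=4
Step 2: on WHITE (2,4): turn R to E, flip to black, move to (2,5). |black|=5
Step 3: on WHITE (2,5): turn R to S, flip to black, move to (3,5). |black|=6
Step 4: on WHITE (3,5): turn R to W, flip to black, move to (3,4). |black|=7
Step 5: on BLACK (3,4): turn L to S, flip to white, move to (4,4). |black|=6
Step 6: on WHITE (4,4): turn R to W, flip to black, move to (4,3). |black|=7
Step 7: on WHITE (4,3): turn R to N, flip to black, move to (3,3). |black|=8
Step 8: on WHITE (3,3): turn R to E, flip to black, move to (3,4). |black|=9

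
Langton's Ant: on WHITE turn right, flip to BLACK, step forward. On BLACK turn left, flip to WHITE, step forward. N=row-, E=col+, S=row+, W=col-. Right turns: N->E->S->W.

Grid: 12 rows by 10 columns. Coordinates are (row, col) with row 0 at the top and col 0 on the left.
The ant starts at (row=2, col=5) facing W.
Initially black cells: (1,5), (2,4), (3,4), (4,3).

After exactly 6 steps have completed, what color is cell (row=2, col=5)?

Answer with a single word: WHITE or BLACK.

Answer: BLACK

Derivation:
Step 1: on WHITE (2,5): turn R to N, flip to black, move to (1,5). |black|=5
Step 2: on BLACK (1,5): turn L to W, flip to white, move to (1,4). |black|=4
Step 3: on WHITE (1,4): turn R to N, flip to black, move to (0,4). |black|=5
Step 4: on WHITE (0,4): turn R to E, flip to black, move to (0,5). |black|=6
Step 5: on WHITE (0,5): turn R to S, flip to black, move to (1,5). |black|=7
Step 6: on WHITE (1,5): turn R to W, flip to black, move to (1,4). |black|=8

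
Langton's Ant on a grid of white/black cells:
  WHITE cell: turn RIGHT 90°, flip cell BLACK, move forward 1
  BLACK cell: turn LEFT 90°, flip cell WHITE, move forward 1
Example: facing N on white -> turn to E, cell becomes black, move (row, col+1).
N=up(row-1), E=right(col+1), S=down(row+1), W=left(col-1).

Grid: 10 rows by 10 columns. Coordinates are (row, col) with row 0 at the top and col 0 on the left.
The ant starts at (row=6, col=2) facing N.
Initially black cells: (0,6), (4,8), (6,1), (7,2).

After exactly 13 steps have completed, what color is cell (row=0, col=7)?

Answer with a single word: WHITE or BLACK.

Answer: WHITE

Derivation:
Step 1: on WHITE (6,2): turn R to E, flip to black, move to (6,3). |black|=5
Step 2: on WHITE (6,3): turn R to S, flip to black, move to (7,3). |black|=6
Step 3: on WHITE (7,3): turn R to W, flip to black, move to (7,2). |black|=7
Step 4: on BLACK (7,2): turn L to S, flip to white, move to (8,2). |black|=6
Step 5: on WHITE (8,2): turn R to W, flip to black, move to (8,1). |black|=7
Step 6: on WHITE (8,1): turn R to N, flip to black, move to (7,1). |black|=8
Step 7: on WHITE (7,1): turn R to E, flip to black, move to (7,2). |black|=9
Step 8: on WHITE (7,2): turn R to S, flip to black, move to (8,2). |black|=10
Step 9: on BLACK (8,2): turn L to E, flip to white, move to (8,3). |black|=9
Step 10: on WHITE (8,3): turn R to S, flip to black, move to (9,3). |black|=10
Step 11: on WHITE (9,3): turn R to W, flip to black, move to (9,2). |black|=11
Step 12: on WHITE (9,2): turn R to N, flip to black, move to (8,2). |black|=12
Step 13: on WHITE (8,2): turn R to E, flip to black, move to (8,3). |black|=13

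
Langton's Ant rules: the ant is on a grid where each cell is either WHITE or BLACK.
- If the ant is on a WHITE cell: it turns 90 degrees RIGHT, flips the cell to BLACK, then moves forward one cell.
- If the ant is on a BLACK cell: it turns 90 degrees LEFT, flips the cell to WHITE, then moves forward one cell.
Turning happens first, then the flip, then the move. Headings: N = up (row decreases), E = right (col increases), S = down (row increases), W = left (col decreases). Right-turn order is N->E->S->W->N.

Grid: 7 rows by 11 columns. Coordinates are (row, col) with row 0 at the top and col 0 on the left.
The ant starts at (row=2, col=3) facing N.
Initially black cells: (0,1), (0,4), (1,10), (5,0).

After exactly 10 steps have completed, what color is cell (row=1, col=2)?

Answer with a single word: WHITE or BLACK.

Step 1: on WHITE (2,3): turn R to E, flip to black, move to (2,4). |black|=5
Step 2: on WHITE (2,4): turn R to S, flip to black, move to (3,4). |black|=6
Step 3: on WHITE (3,4): turn R to W, flip to black, move to (3,3). |black|=7
Step 4: on WHITE (3,3): turn R to N, flip to black, move to (2,3). |black|=8
Step 5: on BLACK (2,3): turn L to W, flip to white, move to (2,2). |black|=7
Step 6: on WHITE (2,2): turn R to N, flip to black, move to (1,2). |black|=8
Step 7: on WHITE (1,2): turn R to E, flip to black, move to (1,3). |black|=9
Step 8: on WHITE (1,3): turn R to S, flip to black, move to (2,3). |black|=10
Step 9: on WHITE (2,3): turn R to W, flip to black, move to (2,2). |black|=11
Step 10: on BLACK (2,2): turn L to S, flip to white, move to (3,2). |black|=10

Answer: BLACK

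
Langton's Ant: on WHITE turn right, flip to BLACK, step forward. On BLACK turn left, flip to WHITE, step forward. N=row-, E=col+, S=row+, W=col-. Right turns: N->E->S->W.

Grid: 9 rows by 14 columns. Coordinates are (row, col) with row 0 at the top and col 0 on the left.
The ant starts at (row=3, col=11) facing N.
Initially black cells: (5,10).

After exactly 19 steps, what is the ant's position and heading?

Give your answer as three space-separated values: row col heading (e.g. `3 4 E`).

Step 1: on WHITE (3,11): turn R to E, flip to black, move to (3,12). |black|=2
Step 2: on WHITE (3,12): turn R to S, flip to black, move to (4,12). |black|=3
Step 3: on WHITE (4,12): turn R to W, flip to black, move to (4,11). |black|=4
Step 4: on WHITE (4,11): turn R to N, flip to black, move to (3,11). |black|=5
Step 5: on BLACK (3,11): turn L to W, flip to white, move to (3,10). |black|=4
Step 6: on WHITE (3,10): turn R to N, flip to black, move to (2,10). |black|=5
Step 7: on WHITE (2,10): turn R to E, flip to black, move to (2,11). |black|=6
Step 8: on WHITE (2,11): turn R to S, flip to black, move to (3,11). |black|=7
Step 9: on WHITE (3,11): turn R to W, flip to black, move to (3,10). |black|=8
Step 10: on BLACK (3,10): turn L to S, flip to white, move to (4,10). |black|=7
Step 11: on WHITE (4,10): turn R to W, flip to black, move to (4,9). |black|=8
Step 12: on WHITE (4,9): turn R to N, flip to black, move to (3,9). |black|=9
Step 13: on WHITE (3,9): turn R to E, flip to black, move to (3,10). |black|=10
Step 14: on WHITE (3,10): turn R to S, flip to black, move to (4,10). |black|=11
Step 15: on BLACK (4,10): turn L to E, flip to white, move to (4,11). |black|=10
Step 16: on BLACK (4,11): turn L to N, flip to white, move to (3,11). |black|=9
Step 17: on BLACK (3,11): turn L to W, flip to white, move to (3,10). |black|=8
Step 18: on BLACK (3,10): turn L to S, flip to white, move to (4,10). |black|=7
Step 19: on WHITE (4,10): turn R to W, flip to black, move to (4,9). |black|=8

Answer: 4 9 W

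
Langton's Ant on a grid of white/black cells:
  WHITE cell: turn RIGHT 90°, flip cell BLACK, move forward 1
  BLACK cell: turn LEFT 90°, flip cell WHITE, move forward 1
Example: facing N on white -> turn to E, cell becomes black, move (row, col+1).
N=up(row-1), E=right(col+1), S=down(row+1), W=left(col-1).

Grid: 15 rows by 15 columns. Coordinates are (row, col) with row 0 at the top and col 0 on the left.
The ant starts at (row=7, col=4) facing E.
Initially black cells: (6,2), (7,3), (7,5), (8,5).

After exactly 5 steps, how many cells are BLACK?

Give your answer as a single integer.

Answer: 7

Derivation:
Step 1: on WHITE (7,4): turn R to S, flip to black, move to (8,4). |black|=5
Step 2: on WHITE (8,4): turn R to W, flip to black, move to (8,3). |black|=6
Step 3: on WHITE (8,3): turn R to N, flip to black, move to (7,3). |black|=7
Step 4: on BLACK (7,3): turn L to W, flip to white, move to (7,2). |black|=6
Step 5: on WHITE (7,2): turn R to N, flip to black, move to (6,2). |black|=7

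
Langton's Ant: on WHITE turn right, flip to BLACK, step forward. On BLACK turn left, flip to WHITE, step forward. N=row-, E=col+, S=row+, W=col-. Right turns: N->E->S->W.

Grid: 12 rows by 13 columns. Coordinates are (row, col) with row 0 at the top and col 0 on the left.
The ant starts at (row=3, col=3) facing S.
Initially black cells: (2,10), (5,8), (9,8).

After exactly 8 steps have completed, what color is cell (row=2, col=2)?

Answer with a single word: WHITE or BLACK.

Step 1: on WHITE (3,3): turn R to W, flip to black, move to (3,2). |black|=4
Step 2: on WHITE (3,2): turn R to N, flip to black, move to (2,2). |black|=5
Step 3: on WHITE (2,2): turn R to E, flip to black, move to (2,3). |black|=6
Step 4: on WHITE (2,3): turn R to S, flip to black, move to (3,3). |black|=7
Step 5: on BLACK (3,3): turn L to E, flip to white, move to (3,4). |black|=6
Step 6: on WHITE (3,4): turn R to S, flip to black, move to (4,4). |black|=7
Step 7: on WHITE (4,4): turn R to W, flip to black, move to (4,3). |black|=8
Step 8: on WHITE (4,3): turn R to N, flip to black, move to (3,3). |black|=9

Answer: BLACK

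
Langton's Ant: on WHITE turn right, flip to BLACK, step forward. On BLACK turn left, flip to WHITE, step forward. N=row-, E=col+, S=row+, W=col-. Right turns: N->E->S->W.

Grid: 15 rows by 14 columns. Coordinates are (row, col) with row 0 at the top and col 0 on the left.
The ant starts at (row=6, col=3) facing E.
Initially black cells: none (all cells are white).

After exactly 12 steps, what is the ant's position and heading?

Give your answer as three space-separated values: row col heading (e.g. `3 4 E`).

Answer: 4 3 E

Derivation:
Step 1: on WHITE (6,3): turn R to S, flip to black, move to (7,3). |black|=1
Step 2: on WHITE (7,3): turn R to W, flip to black, move to (7,2). |black|=2
Step 3: on WHITE (7,2): turn R to N, flip to black, move to (6,2). |black|=3
Step 4: on WHITE (6,2): turn R to E, flip to black, move to (6,3). |black|=4
Step 5: on BLACK (6,3): turn L to N, flip to white, move to (5,3). |black|=3
Step 6: on WHITE (5,3): turn R to E, flip to black, move to (5,4). |black|=4
Step 7: on WHITE (5,4): turn R to S, flip to black, move to (6,4). |black|=5
Step 8: on WHITE (6,4): turn R to W, flip to black, move to (6,3). |black|=6
Step 9: on WHITE (6,3): turn R to N, flip to black, move to (5,3). |black|=7
Step 10: on BLACK (5,3): turn L to W, flip to white, move to (5,2). |black|=6
Step 11: on WHITE (5,2): turn R to N, flip to black, move to (4,2). |black|=7
Step 12: on WHITE (4,2): turn R to E, flip to black, move to (4,3). |black|=8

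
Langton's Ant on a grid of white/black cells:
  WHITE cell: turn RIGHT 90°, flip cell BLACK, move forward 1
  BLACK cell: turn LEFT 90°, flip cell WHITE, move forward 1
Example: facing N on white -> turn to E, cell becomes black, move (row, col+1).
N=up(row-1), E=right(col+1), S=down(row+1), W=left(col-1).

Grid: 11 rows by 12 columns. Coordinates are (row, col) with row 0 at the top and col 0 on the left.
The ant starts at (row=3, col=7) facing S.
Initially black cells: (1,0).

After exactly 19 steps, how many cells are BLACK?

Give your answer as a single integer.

Step 1: on WHITE (3,7): turn R to W, flip to black, move to (3,6). |black|=2
Step 2: on WHITE (3,6): turn R to N, flip to black, move to (2,6). |black|=3
Step 3: on WHITE (2,6): turn R to E, flip to black, move to (2,7). |black|=4
Step 4: on WHITE (2,7): turn R to S, flip to black, move to (3,7). |black|=5
Step 5: on BLACK (3,7): turn L to E, flip to white, move to (3,8). |black|=4
Step 6: on WHITE (3,8): turn R to S, flip to black, move to (4,8). |black|=5
Step 7: on WHITE (4,8): turn R to W, flip to black, move to (4,7). |black|=6
Step 8: on WHITE (4,7): turn R to N, flip to black, move to (3,7). |black|=7
Step 9: on WHITE (3,7): turn R to E, flip to black, move to (3,8). |black|=8
Step 10: on BLACK (3,8): turn L to N, flip to white, move to (2,8). |black|=7
Step 11: on WHITE (2,8): turn R to E, flip to black, move to (2,9). |black|=8
Step 12: on WHITE (2,9): turn R to S, flip to black, move to (3,9). |black|=9
Step 13: on WHITE (3,9): turn R to W, flip to black, move to (3,8). |black|=10
Step 14: on WHITE (3,8): turn R to N, flip to black, move to (2,8). |black|=11
Step 15: on BLACK (2,8): turn L to W, flip to white, move to (2,7). |black|=10
Step 16: on BLACK (2,7): turn L to S, flip to white, move to (3,7). |black|=9
Step 17: on BLACK (3,7): turn L to E, flip to white, move to (3,8). |black|=8
Step 18: on BLACK (3,8): turn L to N, flip to white, move to (2,8). |black|=7
Step 19: on WHITE (2,8): turn R to E, flip to black, move to (2,9). |black|=8

Answer: 8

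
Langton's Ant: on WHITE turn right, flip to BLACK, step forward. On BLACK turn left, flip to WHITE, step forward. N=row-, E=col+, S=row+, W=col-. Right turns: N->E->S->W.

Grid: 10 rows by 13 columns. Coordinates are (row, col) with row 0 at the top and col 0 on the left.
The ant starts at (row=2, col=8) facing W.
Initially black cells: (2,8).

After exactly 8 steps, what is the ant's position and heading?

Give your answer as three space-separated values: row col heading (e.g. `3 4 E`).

Step 1: on BLACK (2,8): turn L to S, flip to white, move to (3,8). |black|=0
Step 2: on WHITE (3,8): turn R to W, flip to black, move to (3,7). |black|=1
Step 3: on WHITE (3,7): turn R to N, flip to black, move to (2,7). |black|=2
Step 4: on WHITE (2,7): turn R to E, flip to black, move to (2,8). |black|=3
Step 5: on WHITE (2,8): turn R to S, flip to black, move to (3,8). |black|=4
Step 6: on BLACK (3,8): turn L to E, flip to white, move to (3,9). |black|=3
Step 7: on WHITE (3,9): turn R to S, flip to black, move to (4,9). |black|=4
Step 8: on WHITE (4,9): turn R to W, flip to black, move to (4,8). |black|=5

Answer: 4 8 W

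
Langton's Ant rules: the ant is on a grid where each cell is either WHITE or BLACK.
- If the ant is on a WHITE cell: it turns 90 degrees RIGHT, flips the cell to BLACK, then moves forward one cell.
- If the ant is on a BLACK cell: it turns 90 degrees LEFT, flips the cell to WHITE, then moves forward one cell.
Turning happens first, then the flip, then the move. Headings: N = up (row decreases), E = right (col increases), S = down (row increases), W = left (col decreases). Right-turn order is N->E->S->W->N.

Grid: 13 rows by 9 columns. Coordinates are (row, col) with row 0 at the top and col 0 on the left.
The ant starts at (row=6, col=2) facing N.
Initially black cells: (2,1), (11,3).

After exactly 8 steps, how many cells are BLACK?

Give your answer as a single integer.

Step 1: on WHITE (6,2): turn R to E, flip to black, move to (6,3). |black|=3
Step 2: on WHITE (6,3): turn R to S, flip to black, move to (7,3). |black|=4
Step 3: on WHITE (7,3): turn R to W, flip to black, move to (7,2). |black|=5
Step 4: on WHITE (7,2): turn R to N, flip to black, move to (6,2). |black|=6
Step 5: on BLACK (6,2): turn L to W, flip to white, move to (6,1). |black|=5
Step 6: on WHITE (6,1): turn R to N, flip to black, move to (5,1). |black|=6
Step 7: on WHITE (5,1): turn R to E, flip to black, move to (5,2). |black|=7
Step 8: on WHITE (5,2): turn R to S, flip to black, move to (6,2). |black|=8

Answer: 8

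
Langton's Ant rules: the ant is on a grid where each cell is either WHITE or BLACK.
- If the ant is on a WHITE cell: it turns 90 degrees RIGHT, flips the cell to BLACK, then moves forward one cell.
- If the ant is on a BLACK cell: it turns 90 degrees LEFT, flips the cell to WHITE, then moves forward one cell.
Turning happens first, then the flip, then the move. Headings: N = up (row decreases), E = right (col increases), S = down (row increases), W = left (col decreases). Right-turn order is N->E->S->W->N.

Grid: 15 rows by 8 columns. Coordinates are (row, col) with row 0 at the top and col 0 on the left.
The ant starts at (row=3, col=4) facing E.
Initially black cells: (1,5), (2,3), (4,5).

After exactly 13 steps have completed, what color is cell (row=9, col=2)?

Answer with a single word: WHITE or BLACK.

Answer: WHITE

Derivation:
Step 1: on WHITE (3,4): turn R to S, flip to black, move to (4,4). |black|=4
Step 2: on WHITE (4,4): turn R to W, flip to black, move to (4,3). |black|=5
Step 3: on WHITE (4,3): turn R to N, flip to black, move to (3,3). |black|=6
Step 4: on WHITE (3,3): turn R to E, flip to black, move to (3,4). |black|=7
Step 5: on BLACK (3,4): turn L to N, flip to white, move to (2,4). |black|=6
Step 6: on WHITE (2,4): turn R to E, flip to black, move to (2,5). |black|=7
Step 7: on WHITE (2,5): turn R to S, flip to black, move to (3,5). |black|=8
Step 8: on WHITE (3,5): turn R to W, flip to black, move to (3,4). |black|=9
Step 9: on WHITE (3,4): turn R to N, flip to black, move to (2,4). |black|=10
Step 10: on BLACK (2,4): turn L to W, flip to white, move to (2,3). |black|=9
Step 11: on BLACK (2,3): turn L to S, flip to white, move to (3,3). |black|=8
Step 12: on BLACK (3,3): turn L to E, flip to white, move to (3,4). |black|=7
Step 13: on BLACK (3,4): turn L to N, flip to white, move to (2,4). |black|=6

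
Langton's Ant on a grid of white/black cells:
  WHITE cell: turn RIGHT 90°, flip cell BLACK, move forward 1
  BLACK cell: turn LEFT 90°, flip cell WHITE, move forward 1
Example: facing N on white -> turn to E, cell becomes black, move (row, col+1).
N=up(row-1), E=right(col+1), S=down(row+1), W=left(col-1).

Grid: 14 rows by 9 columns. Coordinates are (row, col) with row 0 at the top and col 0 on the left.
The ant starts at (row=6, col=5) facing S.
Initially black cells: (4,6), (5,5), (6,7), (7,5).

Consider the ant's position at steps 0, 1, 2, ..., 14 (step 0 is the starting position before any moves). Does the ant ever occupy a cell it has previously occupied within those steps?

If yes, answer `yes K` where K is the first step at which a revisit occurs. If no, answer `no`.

Step 1: on WHITE (6,5): turn R to W, flip to black, move to (6,4). |black|=5 — new cell
Step 2: on WHITE (6,4): turn R to N, flip to black, move to (5,4). |black|=6 — new cell
Step 3: on WHITE (5,4): turn R to E, flip to black, move to (5,5). |black|=7 — new cell
Step 4: on BLACK (5,5): turn L to N, flip to white, move to (4,5). |black|=6 — new cell
Step 5: on WHITE (4,5): turn R to E, flip to black, move to (4,6). |black|=7 — new cell
Step 6: on BLACK (4,6): turn L to N, flip to white, move to (3,6). |black|=6 — new cell
Step 7: on WHITE (3,6): turn R to E, flip to black, move to (3,7). |black|=7 — new cell
Step 8: on WHITE (3,7): turn R to S, flip to black, move to (4,7). |black|=8 — new cell
Step 9: on WHITE (4,7): turn R to W, flip to black, move to (4,6). |black|=9 — REVISIT

Answer: yes 9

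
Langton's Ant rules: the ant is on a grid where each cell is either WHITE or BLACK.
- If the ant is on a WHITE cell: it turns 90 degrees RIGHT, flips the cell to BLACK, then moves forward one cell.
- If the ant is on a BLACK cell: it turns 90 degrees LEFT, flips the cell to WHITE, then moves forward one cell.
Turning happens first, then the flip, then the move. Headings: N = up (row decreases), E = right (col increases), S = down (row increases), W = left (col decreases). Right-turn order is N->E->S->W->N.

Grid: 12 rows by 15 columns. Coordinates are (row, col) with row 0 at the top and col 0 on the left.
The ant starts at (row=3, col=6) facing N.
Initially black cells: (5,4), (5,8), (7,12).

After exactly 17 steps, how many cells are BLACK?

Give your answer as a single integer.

Step 1: on WHITE (3,6): turn R to E, flip to black, move to (3,7). |black|=4
Step 2: on WHITE (3,7): turn R to S, flip to black, move to (4,7). |black|=5
Step 3: on WHITE (4,7): turn R to W, flip to black, move to (4,6). |black|=6
Step 4: on WHITE (4,6): turn R to N, flip to black, move to (3,6). |black|=7
Step 5: on BLACK (3,6): turn L to W, flip to white, move to (3,5). |black|=6
Step 6: on WHITE (3,5): turn R to N, flip to black, move to (2,5). |black|=7
Step 7: on WHITE (2,5): turn R to E, flip to black, move to (2,6). |black|=8
Step 8: on WHITE (2,6): turn R to S, flip to black, move to (3,6). |black|=9
Step 9: on WHITE (3,6): turn R to W, flip to black, move to (3,5). |black|=10
Step 10: on BLACK (3,5): turn L to S, flip to white, move to (4,5). |black|=9
Step 11: on WHITE (4,5): turn R to W, flip to black, move to (4,4). |black|=10
Step 12: on WHITE (4,4): turn R to N, flip to black, move to (3,4). |black|=11
Step 13: on WHITE (3,4): turn R to E, flip to black, move to (3,5). |black|=12
Step 14: on WHITE (3,5): turn R to S, flip to black, move to (4,5). |black|=13
Step 15: on BLACK (4,5): turn L to E, flip to white, move to (4,6). |black|=12
Step 16: on BLACK (4,6): turn L to N, flip to white, move to (3,6). |black|=11
Step 17: on BLACK (3,6): turn L to W, flip to white, move to (3,5). |black|=10

Answer: 10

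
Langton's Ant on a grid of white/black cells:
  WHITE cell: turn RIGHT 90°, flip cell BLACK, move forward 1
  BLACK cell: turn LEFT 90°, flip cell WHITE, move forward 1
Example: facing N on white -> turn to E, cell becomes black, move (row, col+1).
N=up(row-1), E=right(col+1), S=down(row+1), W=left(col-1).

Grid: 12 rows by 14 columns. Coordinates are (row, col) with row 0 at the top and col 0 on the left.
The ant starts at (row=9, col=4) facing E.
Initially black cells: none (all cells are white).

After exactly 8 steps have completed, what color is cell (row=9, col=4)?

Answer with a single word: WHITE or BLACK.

Answer: WHITE

Derivation:
Step 1: on WHITE (9,4): turn R to S, flip to black, move to (10,4). |black|=1
Step 2: on WHITE (10,4): turn R to W, flip to black, move to (10,3). |black|=2
Step 3: on WHITE (10,3): turn R to N, flip to black, move to (9,3). |black|=3
Step 4: on WHITE (9,3): turn R to E, flip to black, move to (9,4). |black|=4
Step 5: on BLACK (9,4): turn L to N, flip to white, move to (8,4). |black|=3
Step 6: on WHITE (8,4): turn R to E, flip to black, move to (8,5). |black|=4
Step 7: on WHITE (8,5): turn R to S, flip to black, move to (9,5). |black|=5
Step 8: on WHITE (9,5): turn R to W, flip to black, move to (9,4). |black|=6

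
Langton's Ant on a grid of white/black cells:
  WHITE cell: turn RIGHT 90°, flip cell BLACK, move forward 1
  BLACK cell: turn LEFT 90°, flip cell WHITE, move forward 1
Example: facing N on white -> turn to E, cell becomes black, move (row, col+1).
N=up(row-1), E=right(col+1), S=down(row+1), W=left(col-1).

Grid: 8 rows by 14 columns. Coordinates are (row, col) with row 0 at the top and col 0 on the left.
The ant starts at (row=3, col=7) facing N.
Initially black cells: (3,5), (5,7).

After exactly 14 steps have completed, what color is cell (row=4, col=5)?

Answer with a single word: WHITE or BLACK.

Answer: BLACK

Derivation:
Step 1: on WHITE (3,7): turn R to E, flip to black, move to (3,8). |black|=3
Step 2: on WHITE (3,8): turn R to S, flip to black, move to (4,8). |black|=4
Step 3: on WHITE (4,8): turn R to W, flip to black, move to (4,7). |black|=5
Step 4: on WHITE (4,7): turn R to N, flip to black, move to (3,7). |black|=6
Step 5: on BLACK (3,7): turn L to W, flip to white, move to (3,6). |black|=5
Step 6: on WHITE (3,6): turn R to N, flip to black, move to (2,6). |black|=6
Step 7: on WHITE (2,6): turn R to E, flip to black, move to (2,7). |black|=7
Step 8: on WHITE (2,7): turn R to S, flip to black, move to (3,7). |black|=8
Step 9: on WHITE (3,7): turn R to W, flip to black, move to (3,6). |black|=9
Step 10: on BLACK (3,6): turn L to S, flip to white, move to (4,6). |black|=8
Step 11: on WHITE (4,6): turn R to W, flip to black, move to (4,5). |black|=9
Step 12: on WHITE (4,5): turn R to N, flip to black, move to (3,5). |black|=10
Step 13: on BLACK (3,5): turn L to W, flip to white, move to (3,4). |black|=9
Step 14: on WHITE (3,4): turn R to N, flip to black, move to (2,4). |black|=10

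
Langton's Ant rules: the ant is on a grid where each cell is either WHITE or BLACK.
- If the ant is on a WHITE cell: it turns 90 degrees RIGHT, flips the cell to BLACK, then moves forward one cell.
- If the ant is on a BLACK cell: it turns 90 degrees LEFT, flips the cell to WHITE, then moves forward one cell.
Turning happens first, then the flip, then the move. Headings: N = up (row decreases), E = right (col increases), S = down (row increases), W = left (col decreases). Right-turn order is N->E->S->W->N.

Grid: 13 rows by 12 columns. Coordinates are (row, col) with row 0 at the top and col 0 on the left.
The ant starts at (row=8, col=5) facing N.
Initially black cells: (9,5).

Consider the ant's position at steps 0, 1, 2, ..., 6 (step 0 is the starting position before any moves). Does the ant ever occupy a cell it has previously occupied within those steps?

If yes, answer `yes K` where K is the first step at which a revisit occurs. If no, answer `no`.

Answer: no

Derivation:
Step 1: on WHITE (8,5): turn R to E, flip to black, move to (8,6). |black|=2 — new cell
Step 2: on WHITE (8,6): turn R to S, flip to black, move to (9,6). |black|=3 — new cell
Step 3: on WHITE (9,6): turn R to W, flip to black, move to (9,5). |black|=4 — new cell
Step 4: on BLACK (9,5): turn L to S, flip to white, move to (10,5). |black|=3 — new cell
Step 5: on WHITE (10,5): turn R to W, flip to black, move to (10,4). |black|=4 — new cell
Step 6: on WHITE (10,4): turn R to N, flip to black, move to (9,4). |black|=5 — new cell
No revisit within 6 steps.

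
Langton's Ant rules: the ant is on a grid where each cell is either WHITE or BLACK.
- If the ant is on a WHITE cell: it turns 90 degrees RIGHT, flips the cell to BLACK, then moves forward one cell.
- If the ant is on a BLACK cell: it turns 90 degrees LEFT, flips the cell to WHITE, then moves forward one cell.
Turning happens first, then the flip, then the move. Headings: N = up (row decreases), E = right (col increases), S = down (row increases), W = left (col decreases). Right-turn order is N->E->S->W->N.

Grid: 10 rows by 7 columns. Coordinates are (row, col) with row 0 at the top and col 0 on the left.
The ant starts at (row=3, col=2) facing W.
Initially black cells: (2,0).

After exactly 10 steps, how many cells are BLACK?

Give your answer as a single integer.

Answer: 7

Derivation:
Step 1: on WHITE (3,2): turn R to N, flip to black, move to (2,2). |black|=2
Step 2: on WHITE (2,2): turn R to E, flip to black, move to (2,3). |black|=3
Step 3: on WHITE (2,3): turn R to S, flip to black, move to (3,3). |black|=4
Step 4: on WHITE (3,3): turn R to W, flip to black, move to (3,2). |black|=5
Step 5: on BLACK (3,2): turn L to S, flip to white, move to (4,2). |black|=4
Step 6: on WHITE (4,2): turn R to W, flip to black, move to (4,1). |black|=5
Step 7: on WHITE (4,1): turn R to N, flip to black, move to (3,1). |black|=6
Step 8: on WHITE (3,1): turn R to E, flip to black, move to (3,2). |black|=7
Step 9: on WHITE (3,2): turn R to S, flip to black, move to (4,2). |black|=8
Step 10: on BLACK (4,2): turn L to E, flip to white, move to (4,3). |black|=7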